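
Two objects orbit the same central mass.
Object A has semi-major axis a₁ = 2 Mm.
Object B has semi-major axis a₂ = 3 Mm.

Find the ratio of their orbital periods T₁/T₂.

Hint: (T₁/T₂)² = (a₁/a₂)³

Convert to SI: a₁ = 2 Mm = 2e+06 m; a₂ = 3 Mm = 3e+06 m.
From Kepler's third law, (T₁/T₂)² = (a₁/a₂)³, so T₁/T₂ = (a₁/a₂)^(3/2).
a₁/a₂ = 2e+06 / 3e+06 = 0.666667.
T₁/T₂ = (0.666667)^(3/2) ≈ 0.5443.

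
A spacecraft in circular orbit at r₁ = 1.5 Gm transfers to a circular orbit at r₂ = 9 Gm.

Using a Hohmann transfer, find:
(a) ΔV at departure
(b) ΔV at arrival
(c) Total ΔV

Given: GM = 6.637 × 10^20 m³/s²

Convert to SI: r₁ = 1.5 Gm = 1.5e+09 m; r₂ = 9 Gm = 9e+09 m.
Transfer semi-major axis: a_t = (r₁ + r₂)/2 = (1.5e+09 + 9e+09)/2 = 5.25e+09 m.
Circular speeds: v₁ = √(GM/r₁) = 665182 m/s, v₂ = √(GM/r₂) = 271559 m/s.
Transfer speeds (vis-viva v² = GM(2/r − 1/a_t)): v₁ᵗ = 870927 m/s, v₂ᵗ = 145155 m/s.
(a) ΔV₁ = |v₁ᵗ − v₁| ≈ 2.057e+05 m/s = 205.7 km/s.
(b) ΔV₂ = |v₂ − v₂ᵗ| ≈ 1.264e+05 m/s = 126.4 km/s.
(c) ΔV_total = ΔV₁ + ΔV₂ ≈ 3.322e+05 m/s = 332.2 km/s.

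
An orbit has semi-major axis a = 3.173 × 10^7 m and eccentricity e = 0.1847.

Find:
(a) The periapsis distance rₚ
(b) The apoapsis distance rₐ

(a) rₚ = a(1 − e) = 3.173e+07 · (1 − 0.1847) = 3.173e+07 · 0.8153 ≈ 2.587e+07 m = 2.587 × 10^7 m.
(b) rₐ = a(1 + e) = 3.173e+07 · (1 + 0.1847) = 3.173e+07 · 1.1847 ≈ 3.759e+07 m = 3.759 × 10^7 m.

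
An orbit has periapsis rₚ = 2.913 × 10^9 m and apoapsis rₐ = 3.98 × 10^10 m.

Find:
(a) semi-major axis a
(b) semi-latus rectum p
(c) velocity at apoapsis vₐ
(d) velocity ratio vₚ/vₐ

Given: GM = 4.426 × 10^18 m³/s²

(a) a = (rₚ + rₐ)/2 = (2.913e+09 + 3.98e+10)/2 ≈ 2.136e+10 m
(b) From a = (rₚ + rₐ)/2 = 2.13565e+10 m and e = (rₐ − rₚ)/(rₐ + rₚ) = 0.863601, p = a(1 − e²) = 2.13565e+10 · (1 − (0.863601)²) ≈ 5.429e+09 m
(c) With a = (rₚ + rₐ)/2 = 2.13565e+10 m, vₐ = √(GM (2/rₐ − 1/a)) = √(4.426e+18 · (2/3.98e+10 − 1/2.13565e+10)) m/s ≈ 3895 m/s
(d) Conservation of angular momentum (rₚvₚ = rₐvₐ) gives vₚ/vₐ = rₐ/rₚ = 3.98e+10/2.913e+09 ≈ 13.66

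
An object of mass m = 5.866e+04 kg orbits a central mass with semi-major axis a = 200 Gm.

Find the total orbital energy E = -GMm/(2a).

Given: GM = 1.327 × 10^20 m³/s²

Convert to SI: a = 200 Gm = 2e+11 m.
E = −GMm / (2a).
E = −1.327e+20 · 5.866e+04 / (2 · 2e+11) J ≈ -1.946e+13 J = -19.46 TJ.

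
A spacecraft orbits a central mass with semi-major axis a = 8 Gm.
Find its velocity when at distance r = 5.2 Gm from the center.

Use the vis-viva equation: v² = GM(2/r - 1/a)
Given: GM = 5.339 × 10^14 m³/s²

Convert to SI: a = 8 Gm = 8e+09 m; r = 5.2 Gm = 5.2e+09 m.
Vis-viva: v = √(GM · (2/r − 1/a)).
2/r − 1/a = 2/5.2e+09 − 1/8e+09 = 2.59615e-10 m⁻¹.
v = √(5.339e+14 · 2.59615e-10) m/s ≈ 372.3 m/s = 372.3 m/s.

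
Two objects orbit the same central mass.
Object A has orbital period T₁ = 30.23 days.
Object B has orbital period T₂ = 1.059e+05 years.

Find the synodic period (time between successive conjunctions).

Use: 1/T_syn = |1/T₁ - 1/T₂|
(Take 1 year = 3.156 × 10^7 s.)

Convert to SI: T₁ = 30.23 days = 2.61187e+06 s; T₂ = 1.059e+05 years = 3.3422e+12 s.
T_syn = |T₁ · T₂ / (T₁ − T₂)|.
T_syn = |2.61187e+06 · 3.3422e+12 / (2.61187e+06 − 3.3422e+12)| s ≈ 2.612e+06 s = 30.23 days.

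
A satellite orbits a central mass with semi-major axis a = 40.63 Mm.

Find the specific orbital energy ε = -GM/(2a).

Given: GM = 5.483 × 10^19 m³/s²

Convert to SI: a = 40.63 Mm = 4.063e+07 m.
ε = −GM / (2a).
ε = −5.483e+19 / (2 · 4.063e+07) J/kg ≈ -6.747e+11 J/kg = -674.7 GJ/kg.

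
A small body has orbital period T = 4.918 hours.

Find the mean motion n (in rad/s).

Convert to SI: T = 4.918 hours = 17704.8 s.
n = 2π / T.
n = 2π / 17704.8 s ≈ 0.0003549 rad/s.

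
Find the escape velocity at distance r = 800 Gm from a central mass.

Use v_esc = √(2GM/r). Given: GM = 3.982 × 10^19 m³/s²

Convert to SI: r = 800 Gm = 8e+11 m.
Escape velocity comes from setting total energy to zero: ½v² − GM/r = 0 ⇒ v_esc = √(2GM / r).
v_esc = √(2 · 3.982e+19 / 8e+11) m/s ≈ 9977 m/s = 9.977 km/s.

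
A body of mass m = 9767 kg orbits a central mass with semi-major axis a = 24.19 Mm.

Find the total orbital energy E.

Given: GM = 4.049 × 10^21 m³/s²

Convert to SI: a = 24.19 Mm = 2.419e+07 m.
E = −GMm / (2a).
E = −4.049e+21 · 9767 / (2 · 2.419e+07) J ≈ -8.174e+17 J = -817.4 PJ.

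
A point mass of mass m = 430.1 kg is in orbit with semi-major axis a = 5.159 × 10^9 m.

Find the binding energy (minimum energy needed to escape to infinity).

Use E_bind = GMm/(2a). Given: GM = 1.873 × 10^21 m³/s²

Total orbital energy is E = −GMm/(2a); binding energy is E_bind = −E = GMm/(2a).
E_bind = 1.873e+21 · 430.1 / (2 · 5.159e+09) J ≈ 7.807e+13 J = 78.07 TJ.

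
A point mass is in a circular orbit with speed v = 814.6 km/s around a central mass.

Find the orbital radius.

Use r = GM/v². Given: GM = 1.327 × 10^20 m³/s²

Convert to SI: v = 814.6 km/s = 814600 m/s.
For a circular orbit, v² = GM / r, so r = GM / v².
r = 1.327e+20 / (814600)² m ≈ 2e+08 m = 200 Mm.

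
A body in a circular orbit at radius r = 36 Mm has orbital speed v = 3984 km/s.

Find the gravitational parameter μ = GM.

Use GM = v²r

Convert to SI: r = 36 Mm = 3.6e+07 m; v = 3984 km/s = 3.984e+06 m/s.
For a circular orbit v² = GM/r, so GM = v² · r.
GM = (3.984e+06)² · 3.6e+07 m³/s² ≈ 5.714e+20 m³/s² = 5.714 × 10^20 m³/s².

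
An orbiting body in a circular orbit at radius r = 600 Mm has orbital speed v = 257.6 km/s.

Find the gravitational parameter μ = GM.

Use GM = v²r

Convert to SI: r = 600 Mm = 6e+08 m; v = 257.6 km/s = 257600 m/s.
For a circular orbit v² = GM/r, so GM = v² · r.
GM = (257600)² · 6e+08 m³/s² ≈ 3.981e+19 m³/s² = 3.981 × 10^19 m³/s².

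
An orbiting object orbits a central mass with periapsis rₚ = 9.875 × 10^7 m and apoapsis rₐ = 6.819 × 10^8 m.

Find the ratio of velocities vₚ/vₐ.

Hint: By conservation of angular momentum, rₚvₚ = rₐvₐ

Conservation of angular momentum gives rₚvₚ = rₐvₐ, so vₚ/vₐ = rₐ/rₚ.
vₚ/vₐ = 6.819e+08 / 9.875e+07 ≈ 6.905.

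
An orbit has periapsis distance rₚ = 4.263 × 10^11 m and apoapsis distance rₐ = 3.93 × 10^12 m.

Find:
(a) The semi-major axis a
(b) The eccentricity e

(a) a = (rₚ + rₐ) / 2 = (4.263e+11 + 3.93e+12) / 2 ≈ 2.178e+12 m = 2.178 × 10^12 m.
(b) e = (rₐ − rₚ) / (rₐ + rₚ) = (3.93e+12 − 4.263e+11) / (3.93e+12 + 4.263e+11) ≈ 0.8043.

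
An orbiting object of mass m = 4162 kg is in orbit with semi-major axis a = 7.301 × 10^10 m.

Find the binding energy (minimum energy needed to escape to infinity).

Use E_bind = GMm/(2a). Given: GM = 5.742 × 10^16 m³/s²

Total orbital energy is E = −GMm/(2a); binding energy is E_bind = −E = GMm/(2a).
E_bind = 5.742e+16 · 4162 / (2 · 7.301e+10) J ≈ 1.637e+09 J = 1.637 GJ.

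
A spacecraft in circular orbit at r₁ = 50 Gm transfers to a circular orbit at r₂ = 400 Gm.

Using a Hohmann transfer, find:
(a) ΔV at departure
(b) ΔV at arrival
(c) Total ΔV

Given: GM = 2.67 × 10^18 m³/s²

Convert to SI: r₁ = 50 Gm = 5e+10 m; r₂ = 400 Gm = 4e+11 m.
Transfer semi-major axis: a_t = (r₁ + r₂)/2 = (5e+10 + 4e+11)/2 = 2.25e+11 m.
Circular speeds: v₁ = √(GM/r₁) = 7307.53 m/s, v₂ = √(GM/r₂) = 2583.6 m/s.
Transfer speeds (vis-viva v² = GM(2/r − 1/a_t)): v₁ᵗ = 9743.37 m/s, v₂ᵗ = 1217.92 m/s.
(a) ΔV₁ = |v₁ᵗ − v₁| ≈ 2436 m/s = 2.436 km/s.
(b) ΔV₂ = |v₂ − v₂ᵗ| ≈ 1366 m/s = 1.366 km/s.
(c) ΔV_total = ΔV₁ + ΔV₂ ≈ 3802 m/s = 3.802 km/s.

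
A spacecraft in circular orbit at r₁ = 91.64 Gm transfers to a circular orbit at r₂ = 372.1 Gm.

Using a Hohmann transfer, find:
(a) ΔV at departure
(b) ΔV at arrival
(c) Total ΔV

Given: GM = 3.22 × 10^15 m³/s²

Convert to SI: r₁ = 91.64 Gm = 9.164e+10 m; r₂ = 372.1 Gm = 3.721e+11 m.
Transfer semi-major axis: a_t = (r₁ + r₂)/2 = (9.164e+10 + 3.721e+11)/2 = 2.3187e+11 m.
Circular speeds: v₁ = √(GM/r₁) = 187.45 m/s, v₂ = √(GM/r₂) = 93.0247 m/s.
Transfer speeds (vis-viva v² = GM(2/r − 1/a_t)): v₁ᵗ = 237.461 m/s, v₂ᵗ = 58.4815 m/s.
(a) ΔV₁ = |v₁ᵗ − v₁| ≈ 50.01 m/s = 50.01 m/s.
(b) ΔV₂ = |v₂ − v₂ᵗ| ≈ 34.54 m/s = 34.54 m/s.
(c) ΔV_total = ΔV₁ + ΔV₂ ≈ 84.55 m/s = 84.55 m/s.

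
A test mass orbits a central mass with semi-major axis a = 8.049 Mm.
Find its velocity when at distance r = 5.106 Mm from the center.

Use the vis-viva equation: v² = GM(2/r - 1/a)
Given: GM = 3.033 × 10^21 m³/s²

Convert to SI: a = 8.049 Mm = 8.049e+06 m; r = 5.106 Mm = 5.106e+06 m.
Vis-viva: v = √(GM · (2/r − 1/a)).
2/r − 1/a = 2/5.106e+06 − 1/8.049e+06 = 2.67457e-07 m⁻¹.
v = √(3.033e+21 · 2.67457e-07) m/s ≈ 2.848e+07 m/s = 2.848e+04 km/s.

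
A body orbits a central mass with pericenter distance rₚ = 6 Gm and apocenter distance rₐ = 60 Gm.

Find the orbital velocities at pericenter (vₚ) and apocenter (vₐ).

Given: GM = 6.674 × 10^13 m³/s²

Convert to SI: rₚ = 6 Gm = 6e+09 m; rₐ = 60 Gm = 6e+10 m.
Use the vis-viva equation v² = GM(2/r − 1/a) with a = (rₚ + rₐ)/2 = (6e+09 + 6e+10)/2 = 3.3e+10 m.
vₚ = √(GM · (2/rₚ − 1/a)) = √(6.674e+13 · (2/6e+09 − 1/3.3e+10)) m/s ≈ 142.2 m/s = 142.2 m/s.
vₐ = √(GM · (2/rₐ − 1/a)) = √(6.674e+13 · (2/6e+10 − 1/3.3e+10)) m/s ≈ 14.22 m/s = 14.22 m/s.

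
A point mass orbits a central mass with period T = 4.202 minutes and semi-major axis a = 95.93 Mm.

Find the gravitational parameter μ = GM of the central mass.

Convert to SI: T = 4.202 minutes = 252.12 s; a = 95.93 Mm = 9.593e+07 m.
GM = 4π² · a³ / T².
GM = 4π² · (9.593e+07)³ / (252.12)² m³/s² ≈ 5.483e+20 m³/s² = 5.483 × 10^20 m³/s².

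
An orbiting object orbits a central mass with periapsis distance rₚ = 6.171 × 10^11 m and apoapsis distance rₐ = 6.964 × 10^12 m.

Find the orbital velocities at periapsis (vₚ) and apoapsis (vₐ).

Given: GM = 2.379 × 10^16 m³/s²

Use the vis-viva equation v² = GM(2/r − 1/a) with a = (rₚ + rₐ)/2 = (6.171e+11 + 6.964e+12)/2 = 3.79055e+12 m.
vₚ = √(GM · (2/rₚ − 1/a)) = √(2.379e+16 · (2/6.171e+11 − 1/3.79055e+12)) m/s ≈ 266.1 m/s = 266.1 m/s.
vₐ = √(GM · (2/rₐ − 1/a)) = √(2.379e+16 · (2/6.964e+12 − 1/3.79055e+12)) m/s ≈ 23.58 m/s = 23.58 m/s.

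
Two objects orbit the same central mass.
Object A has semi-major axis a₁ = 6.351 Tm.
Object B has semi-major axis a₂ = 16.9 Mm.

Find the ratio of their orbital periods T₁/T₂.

Convert to SI: a₁ = 6.351 Tm = 6.351e+12 m; a₂ = 16.9 Mm = 1.69e+07 m.
From Kepler's third law, (T₁/T₂)² = (a₁/a₂)³, so T₁/T₂ = (a₁/a₂)^(3/2).
a₁/a₂ = 6.351e+12 / 1.69e+07 = 375799.
T₁/T₂ = (375799)^(3/2) ≈ 2.304e+08.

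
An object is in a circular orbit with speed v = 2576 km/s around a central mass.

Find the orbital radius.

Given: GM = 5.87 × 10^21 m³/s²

Convert to SI: v = 2576 km/s = 2.576e+06 m/s.
For a circular orbit, v² = GM / r, so r = GM / v².
r = 5.87e+21 / (2.576e+06)² m ≈ 8.846e+08 m = 8.846 × 10^8 m.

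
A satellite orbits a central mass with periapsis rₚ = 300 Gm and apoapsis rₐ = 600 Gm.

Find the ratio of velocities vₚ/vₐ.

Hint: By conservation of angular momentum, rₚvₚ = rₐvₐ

Convert to SI: rₚ = 300 Gm = 3e+11 m; rₐ = 600 Gm = 6e+11 m.
Conservation of angular momentum gives rₚvₚ = rₐvₐ, so vₚ/vₐ = rₐ/rₚ.
vₚ/vₐ = 6e+11 / 3e+11 ≈ 2.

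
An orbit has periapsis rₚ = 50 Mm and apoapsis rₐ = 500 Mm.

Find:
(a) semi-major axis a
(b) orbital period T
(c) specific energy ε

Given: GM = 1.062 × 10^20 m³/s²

Convert to SI: rₚ = 50 Mm = 5e+07 m; rₐ = 500 Mm = 5e+08 m.
(a) a = (rₚ + rₐ)/2 = (5e+07 + 5e+08)/2 ≈ 2.75e+08 m
(b) With a = (rₚ + rₐ)/2 = 2.75e+08 m, T = 2π √(a³/GM) = 2π √((2.75e+08)³/1.062e+20) s ≈ 2780 s
(c) With a = (rₚ + rₐ)/2 = 2.75e+08 m, ε = −GM/(2a) = −1.062e+20/(2 · 2.75e+08) J/kg ≈ -1.931e+11 J/kg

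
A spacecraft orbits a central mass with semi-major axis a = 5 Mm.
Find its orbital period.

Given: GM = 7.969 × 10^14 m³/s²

Convert to SI: a = 5 Mm = 5e+06 m.
Kepler's third law: T = 2π √(a³ / GM).
Substituting a = 5e+06 m and GM = 7.969e+14 m³/s²:
T = 2π √((5e+06)³ / 7.969e+14) s
T ≈ 2488 s = 41.47 minutes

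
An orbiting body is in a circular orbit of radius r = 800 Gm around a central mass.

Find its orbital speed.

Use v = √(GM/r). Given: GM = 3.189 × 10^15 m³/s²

Convert to SI: r = 800 Gm = 8e+11 m.
For a circular orbit, gravity supplies the centripetal force, so v = √(GM / r).
v = √(3.189e+15 / 8e+11) m/s ≈ 63.14 m/s = 63.14 m/s.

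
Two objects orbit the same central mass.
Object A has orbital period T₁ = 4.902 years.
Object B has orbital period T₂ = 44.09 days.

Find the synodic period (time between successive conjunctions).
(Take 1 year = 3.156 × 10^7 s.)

Convert to SI: T₁ = 4.902 years = 1.54707e+08 s; T₂ = 44.09 days = 3.80938e+06 s.
T_syn = |T₁ · T₂ / (T₁ − T₂)|.
T_syn = |1.54707e+08 · 3.80938e+06 / (1.54707e+08 − 3.80938e+06)| s ≈ 3.906e+06 s = 45.2 days.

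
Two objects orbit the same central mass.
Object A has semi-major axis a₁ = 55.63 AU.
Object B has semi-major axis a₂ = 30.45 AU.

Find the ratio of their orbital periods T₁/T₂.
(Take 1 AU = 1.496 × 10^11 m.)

Convert to SI: a₁ = 55.63 AU = 8.32225e+12 m; a₂ = 30.45 AU = 4.55532e+12 m.
From Kepler's third law, (T₁/T₂)² = (a₁/a₂)³, so T₁/T₂ = (a₁/a₂)^(3/2).
a₁/a₂ = 8.32225e+12 / 4.55532e+12 = 1.82693.
T₁/T₂ = (1.82693)^(3/2) ≈ 2.469.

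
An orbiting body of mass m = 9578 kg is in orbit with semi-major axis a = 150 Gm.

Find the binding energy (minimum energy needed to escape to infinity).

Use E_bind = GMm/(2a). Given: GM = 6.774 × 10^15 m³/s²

Convert to SI: a = 150 Gm = 1.5e+11 m.
Total orbital energy is E = −GMm/(2a); binding energy is E_bind = −E = GMm/(2a).
E_bind = 6.774e+15 · 9578 / (2 · 1.5e+11) J ≈ 2.163e+08 J = 216.3 MJ.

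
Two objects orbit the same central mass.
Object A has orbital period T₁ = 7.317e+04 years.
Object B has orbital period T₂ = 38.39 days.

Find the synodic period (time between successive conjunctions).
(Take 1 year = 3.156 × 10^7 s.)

Convert to SI: T₁ = 7.317e+04 years = 2.30925e+12 s; T₂ = 38.39 days = 3.3169e+06 s.
T_syn = |T₁ · T₂ / (T₁ − T₂)|.
T_syn = |2.30925e+12 · 3.3169e+06 / (2.30925e+12 − 3.3169e+06)| s ≈ 3.317e+06 s = 38.39 days.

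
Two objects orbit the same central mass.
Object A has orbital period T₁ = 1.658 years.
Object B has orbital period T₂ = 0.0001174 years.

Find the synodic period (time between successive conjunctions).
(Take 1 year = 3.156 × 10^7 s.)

Convert to SI: T₁ = 1.658 years = 5.23265e+07 s; T₂ = 0.0001174 years = 3705.14 s.
T_syn = |T₁ · T₂ / (T₁ − T₂)|.
T_syn = |5.23265e+07 · 3705.14 / (5.23265e+07 − 3705.14)| s ≈ 3705 s = 0.0001174 years.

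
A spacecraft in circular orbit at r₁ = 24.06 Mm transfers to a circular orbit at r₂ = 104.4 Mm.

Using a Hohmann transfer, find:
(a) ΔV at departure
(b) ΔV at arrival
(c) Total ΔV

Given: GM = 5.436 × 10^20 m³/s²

Convert to SI: r₁ = 24.06 Mm = 2.406e+07 m; r₂ = 104.4 Mm = 1.044e+08 m.
Transfer semi-major axis: a_t = (r₁ + r₂)/2 = (2.406e+07 + 1.044e+08)/2 = 6.423e+07 m.
Circular speeds: v₁ = √(GM/r₁) = 4.75326e+06 m/s, v₂ = √(GM/r₂) = 2.28186e+06 m/s.
Transfer speeds (vis-viva v² = GM(2/r − 1/a_t)): v₁ᵗ = 6.06001e+06 m/s, v₂ᵗ = 1.39659e+06 m/s.
(a) ΔV₁ = |v₁ᵗ − v₁| ≈ 1.307e+06 m/s = 1307 km/s.
(b) ΔV₂ = |v₂ − v₂ᵗ| ≈ 8.853e+05 m/s = 885.3 km/s.
(c) ΔV_total = ΔV₁ + ΔV₂ ≈ 2.192e+06 m/s = 2192 km/s.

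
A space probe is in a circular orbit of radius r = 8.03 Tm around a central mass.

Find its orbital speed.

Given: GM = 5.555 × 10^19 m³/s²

Convert to SI: r = 8.03 Tm = 8.03e+12 m.
For a circular orbit, gravity supplies the centripetal force, so v = √(GM / r).
v = √(5.555e+19 / 8.03e+12) m/s ≈ 2630 m/s = 2.63 km/s.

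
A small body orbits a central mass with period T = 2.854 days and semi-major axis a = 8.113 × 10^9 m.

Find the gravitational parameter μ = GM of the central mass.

Convert to SI: T = 2.854 days = 246586 s.
GM = 4π² · a³ / T².
GM = 4π² · (8.113e+09)³ / (246586)² m³/s² ≈ 3.467e+20 m³/s² = 3.467 × 10^20 m³/s².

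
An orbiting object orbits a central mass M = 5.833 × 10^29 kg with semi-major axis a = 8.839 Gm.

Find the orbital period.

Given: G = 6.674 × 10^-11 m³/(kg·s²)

Convert to SI: a = 8.839 Gm = 8.839e+09 m.
GM = G · M = 6.674e-11 · 5.833e+29 = 3.89294e+19 m³/s².
Kepler's third law: T = 2π √(a³ / GM).
Substituting a = 8.839e+09 m and GM = 3.89294e+19 m³/s²:
T = 2π √((8.839e+09)³ / 3.89294e+19) s
T ≈ 8.368e+05 s = 9.686 days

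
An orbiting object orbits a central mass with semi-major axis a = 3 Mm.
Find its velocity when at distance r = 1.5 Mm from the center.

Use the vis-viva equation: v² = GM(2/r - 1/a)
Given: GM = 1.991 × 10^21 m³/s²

Convert to SI: a = 3 Mm = 3e+06 m; r = 1.5 Mm = 1.5e+06 m.
Vis-viva: v = √(GM · (2/r − 1/a)).
2/r − 1/a = 2/1.5e+06 − 1/3e+06 = 1e-06 m⁻¹.
v = √(1.991e+21 · 1e-06) m/s ≈ 4.462e+07 m/s = 4.462e+04 km/s.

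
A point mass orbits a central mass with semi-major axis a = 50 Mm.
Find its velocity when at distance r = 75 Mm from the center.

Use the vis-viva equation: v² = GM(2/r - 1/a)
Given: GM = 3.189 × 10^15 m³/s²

Convert to SI: a = 50 Mm = 5e+07 m; r = 75 Mm = 7.5e+07 m.
Vis-viva: v = √(GM · (2/r − 1/a)).
2/r − 1/a = 2/7.5e+07 − 1/5e+07 = 6.66667e-09 m⁻¹.
v = √(3.189e+15 · 6.66667e-09) m/s ≈ 4611 m/s = 4.611 km/s.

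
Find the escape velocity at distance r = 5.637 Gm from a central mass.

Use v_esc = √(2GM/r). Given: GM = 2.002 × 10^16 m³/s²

Convert to SI: r = 5.637 Gm = 5.637e+09 m.
Escape velocity comes from setting total energy to zero: ½v² − GM/r = 0 ⇒ v_esc = √(2GM / r).
v_esc = √(2 · 2.002e+16 / 5.637e+09) m/s ≈ 2665 m/s = 2.665 km/s.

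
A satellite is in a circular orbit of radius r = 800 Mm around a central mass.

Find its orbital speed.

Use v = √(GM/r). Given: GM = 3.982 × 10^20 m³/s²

Convert to SI: r = 800 Mm = 8e+08 m.
For a circular orbit, gravity supplies the centripetal force, so v = √(GM / r).
v = √(3.982e+20 / 8e+08) m/s ≈ 7.055e+05 m/s = 705.5 km/s.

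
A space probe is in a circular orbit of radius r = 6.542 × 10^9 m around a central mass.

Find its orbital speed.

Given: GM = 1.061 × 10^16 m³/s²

For a circular orbit, gravity supplies the centripetal force, so v = √(GM / r).
v = √(1.061e+16 / 6.542e+09) m/s ≈ 1274 m/s = 1.274 km/s.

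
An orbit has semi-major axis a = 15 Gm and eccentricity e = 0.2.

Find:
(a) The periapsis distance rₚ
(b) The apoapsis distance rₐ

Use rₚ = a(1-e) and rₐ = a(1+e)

Convert to SI: a = 15 Gm = 1.5e+10 m.
(a) rₚ = a(1 − e) = 1.5e+10 · (1 − 0.2) = 1.5e+10 · 0.8 ≈ 1.2e+10 m = 12 Gm.
(b) rₐ = a(1 + e) = 1.5e+10 · (1 + 0.2) = 1.5e+10 · 1.2 ≈ 1.8e+10 m = 18 Gm.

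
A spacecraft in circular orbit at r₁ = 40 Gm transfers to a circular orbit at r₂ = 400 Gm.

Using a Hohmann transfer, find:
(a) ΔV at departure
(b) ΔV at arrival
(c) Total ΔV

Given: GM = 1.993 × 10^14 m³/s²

Convert to SI: r₁ = 40 Gm = 4e+10 m; r₂ = 400 Gm = 4e+11 m.
Transfer semi-major axis: a_t = (r₁ + r₂)/2 = (4e+10 + 4e+11)/2 = 2.2e+11 m.
Circular speeds: v₁ = √(GM/r₁) = 70.5868 m/s, v₂ = √(GM/r₂) = 22.3215 m/s.
Transfer speeds (vis-viva v² = GM(2/r − 1/a_t)): v₁ᵗ = 95.1793 m/s, v₂ᵗ = 9.51793 m/s.
(a) ΔV₁ = |v₁ᵗ − v₁| ≈ 24.59 m/s = 24.59 m/s.
(b) ΔV₂ = |v₂ − v₂ᵗ| ≈ 12.8 m/s = 12.8 m/s.
(c) ΔV_total = ΔV₁ + ΔV₂ ≈ 37.4 m/s = 37.4 m/s.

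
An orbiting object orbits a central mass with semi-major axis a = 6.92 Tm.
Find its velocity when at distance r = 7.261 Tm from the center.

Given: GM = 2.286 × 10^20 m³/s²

Convert to SI: a = 6.92 Tm = 6.92e+12 m; r = 7.261 Tm = 7.261e+12 m.
Vis-viva: v = √(GM · (2/r − 1/a)).
2/r − 1/a = 2/7.261e+12 − 1/6.92e+12 = 1.30935e-13 m⁻¹.
v = √(2.286e+20 · 1.30935e-13) m/s ≈ 5471 m/s = 5.471 km/s.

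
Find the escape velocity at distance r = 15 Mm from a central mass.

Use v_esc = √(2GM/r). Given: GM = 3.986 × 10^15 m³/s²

Convert to SI: r = 15 Mm = 1.5e+07 m.
Escape velocity comes from setting total energy to zero: ½v² − GM/r = 0 ⇒ v_esc = √(2GM / r).
v_esc = √(2 · 3.986e+15 / 1.5e+07) m/s ≈ 2.305e+04 m/s = 23.05 km/s.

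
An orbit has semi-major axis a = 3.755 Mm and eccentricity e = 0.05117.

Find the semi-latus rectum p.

Convert to SI: a = 3.755 Mm = 3.755e+06 m.
p = a (1 − e²).
p = 3.755e+06 · (1 − (0.05117)²) = 3.755e+06 · 0.997382 ≈ 3.745e+06 m = 3.745 Mm.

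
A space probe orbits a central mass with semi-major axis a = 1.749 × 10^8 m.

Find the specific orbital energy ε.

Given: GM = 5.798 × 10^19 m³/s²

ε = −GM / (2a).
ε = −5.798e+19 / (2 · 1.749e+08) J/kg ≈ -1.658e+11 J/kg = -165.8 GJ/kg.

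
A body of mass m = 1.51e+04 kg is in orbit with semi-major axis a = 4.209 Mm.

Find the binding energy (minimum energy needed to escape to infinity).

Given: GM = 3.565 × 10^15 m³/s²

Convert to SI: a = 4.209 Mm = 4.209e+06 m.
Total orbital energy is E = −GMm/(2a); binding energy is E_bind = −E = GMm/(2a).
E_bind = 3.565e+15 · 1.51e+04 / (2 · 4.209e+06) J ≈ 6.395e+12 J = 6.395 TJ.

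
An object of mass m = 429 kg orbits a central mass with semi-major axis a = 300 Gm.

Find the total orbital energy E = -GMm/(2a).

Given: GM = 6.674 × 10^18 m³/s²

Convert to SI: a = 300 Gm = 3e+11 m.
E = −GMm / (2a).
E = −6.674e+18 · 429 / (2 · 3e+11) J ≈ -4.772e+09 J = -4.772 GJ.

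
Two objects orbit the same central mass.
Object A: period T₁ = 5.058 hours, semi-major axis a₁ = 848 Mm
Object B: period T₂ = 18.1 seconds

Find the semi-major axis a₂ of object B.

Convert to SI: T₁ = 5.058 hours = 18208.8 s; a₁ = 848 Mm = 8.48e+08 m.
Kepler's third law: (T₁/T₂)² = (a₁/a₂)³ ⇒ a₂ = a₁ · (T₂/T₁)^(2/3).
T₂/T₁ = 18.1 / 18208.8 = 0.000994025.
a₂ = 8.48e+08 · (0.000994025)^(2/3) m ≈ 8.446e+06 m = 8.446 Mm.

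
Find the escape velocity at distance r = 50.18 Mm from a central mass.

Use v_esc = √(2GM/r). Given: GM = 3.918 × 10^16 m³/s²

Convert to SI: r = 50.18 Mm = 5.018e+07 m.
Escape velocity comes from setting total energy to zero: ½v² − GM/r = 0 ⇒ v_esc = √(2GM / r).
v_esc = √(2 · 3.918e+16 / 5.018e+07) m/s ≈ 3.952e+04 m/s = 39.52 km/s.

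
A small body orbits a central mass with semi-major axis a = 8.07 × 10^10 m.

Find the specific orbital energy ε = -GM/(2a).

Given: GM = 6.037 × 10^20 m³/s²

ε = −GM / (2a).
ε = −6.037e+20 / (2 · 8.07e+10) J/kg ≈ -3.74e+09 J/kg = -3.74 GJ/kg.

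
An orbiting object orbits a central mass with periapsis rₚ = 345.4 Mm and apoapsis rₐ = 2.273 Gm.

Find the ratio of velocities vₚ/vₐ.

Convert to SI: rₚ = 345.4 Mm = 3.454e+08 m; rₐ = 2.273 Gm = 2.273e+09 m.
Conservation of angular momentum gives rₚvₚ = rₐvₐ, so vₚ/vₐ = rₐ/rₚ.
vₚ/vₐ = 2.273e+09 / 3.454e+08 ≈ 6.581.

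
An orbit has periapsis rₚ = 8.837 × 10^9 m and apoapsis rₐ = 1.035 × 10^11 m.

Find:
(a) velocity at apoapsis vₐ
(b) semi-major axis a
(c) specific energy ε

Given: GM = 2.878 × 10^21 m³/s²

(a) With a = (rₚ + rₐ)/2 = 5.61685e+10 m, vₐ = √(GM (2/rₐ − 1/a)) = √(2.878e+21 · (2/1.035e+11 − 1/5.61685e+10)) m/s ≈ 6.614e+04 m/s
(b) a = (rₚ + rₐ)/2 = (8.837e+09 + 1.035e+11)/2 ≈ 5.617e+10 m
(c) With a = (rₚ + rₐ)/2 = 5.61685e+10 m, ε = −GM/(2a) = −2.878e+21/(2 · 5.61685e+10) J/kg ≈ -2.562e+10 J/kg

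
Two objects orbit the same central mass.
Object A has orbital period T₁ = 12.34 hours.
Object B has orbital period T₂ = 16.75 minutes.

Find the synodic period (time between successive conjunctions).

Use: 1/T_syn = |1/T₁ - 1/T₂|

Convert to SI: T₁ = 12.34 hours = 44424 s; T₂ = 16.75 minutes = 1005 s.
T_syn = |T₁ · T₂ / (T₁ − T₂)|.
T_syn = |44424 · 1005 / (44424 − 1005)| s ≈ 1028 s = 17.14 minutes.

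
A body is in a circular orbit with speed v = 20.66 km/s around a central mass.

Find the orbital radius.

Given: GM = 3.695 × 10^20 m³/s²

Convert to SI: v = 20.66 km/s = 20660 m/s.
For a circular orbit, v² = GM / r, so r = GM / v².
r = 3.695e+20 / (20660)² m ≈ 8.657e+11 m = 8.657 × 10^11 m.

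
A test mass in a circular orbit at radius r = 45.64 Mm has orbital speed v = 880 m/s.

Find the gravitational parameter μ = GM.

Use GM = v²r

Convert to SI: r = 45.64 Mm = 4.564e+07 m.
For a circular orbit v² = GM/r, so GM = v² · r.
GM = (880)² · 4.564e+07 m³/s² ≈ 3.534e+13 m³/s² = 3.534 × 10^13 m³/s².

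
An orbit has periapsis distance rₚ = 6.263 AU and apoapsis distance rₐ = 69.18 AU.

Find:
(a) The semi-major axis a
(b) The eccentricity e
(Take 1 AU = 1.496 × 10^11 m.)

Convert to SI: rₚ = 6.263 AU = 9.36945e+11 m; rₐ = 69.18 AU = 1.03493e+13 m.
(a) a = (rₚ + rₐ) / 2 = (9.36945e+11 + 1.03493e+13) / 2 ≈ 5.643e+12 m = 37.72 AU.
(b) e = (rₐ − rₚ) / (rₐ + rₚ) = (1.03493e+13 − 9.36945e+11) / (1.03493e+13 + 9.36945e+11) ≈ 0.834.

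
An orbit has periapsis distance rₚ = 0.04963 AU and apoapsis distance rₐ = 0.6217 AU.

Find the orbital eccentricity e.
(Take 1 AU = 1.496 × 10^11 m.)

Convert to SI: rₚ = 0.04963 AU = 7.42465e+09 m; rₐ = 0.6217 AU = 9.30063e+10 m.
e = (rₐ − rₚ) / (rₐ + rₚ).
e = (9.30063e+10 − 7.42465e+09) / (9.30063e+10 + 7.42465e+09) = 8.55817e+10 / 1.00431e+11 ≈ 0.8521.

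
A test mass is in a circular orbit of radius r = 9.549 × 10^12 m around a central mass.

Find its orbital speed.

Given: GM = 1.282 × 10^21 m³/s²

For a circular orbit, gravity supplies the centripetal force, so v = √(GM / r).
v = √(1.282e+21 / 9.549e+12) m/s ≈ 1.159e+04 m/s = 11.59 km/s.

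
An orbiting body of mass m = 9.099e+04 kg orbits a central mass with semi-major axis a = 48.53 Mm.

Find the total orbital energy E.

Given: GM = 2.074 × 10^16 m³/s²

Convert to SI: a = 48.53 Mm = 4.853e+07 m.
E = −GMm / (2a).
E = −2.074e+16 · 9.099e+04 / (2 · 4.853e+07) J ≈ -1.944e+13 J = -19.44 TJ.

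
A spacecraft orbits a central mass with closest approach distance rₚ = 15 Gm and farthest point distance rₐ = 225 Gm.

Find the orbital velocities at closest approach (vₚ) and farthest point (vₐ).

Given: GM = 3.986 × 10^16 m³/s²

Convert to SI: rₚ = 15 Gm = 1.5e+10 m; rₐ = 225 Gm = 2.25e+11 m.
Use the vis-viva equation v² = GM(2/r − 1/a) with a = (rₚ + rₐ)/2 = (1.5e+10 + 2.25e+11)/2 = 1.2e+11 m.
vₚ = √(GM · (2/rₚ − 1/a)) = √(3.986e+16 · (2/1.5e+10 − 1/1.2e+11)) m/s ≈ 2232 m/s = 2.232 km/s.
vₐ = √(GM · (2/rₐ − 1/a)) = √(3.986e+16 · (2/2.25e+11 − 1/1.2e+11)) m/s ≈ 148.8 m/s = 148.8 m/s.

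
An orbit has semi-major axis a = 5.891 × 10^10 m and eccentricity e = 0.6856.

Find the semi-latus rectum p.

p = a (1 − e²).
p = 5.891e+10 · (1 − (0.6856)²) = 5.891e+10 · 0.529953 ≈ 3.122e+10 m = 3.122 × 10^10 m.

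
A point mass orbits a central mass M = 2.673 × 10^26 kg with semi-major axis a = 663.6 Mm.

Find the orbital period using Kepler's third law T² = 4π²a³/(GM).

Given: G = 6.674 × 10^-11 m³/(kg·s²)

Convert to SI: a = 663.6 Mm = 6.636e+08 m.
GM = G · M = 6.674e-11 · 2.673e+26 = 1.78396e+16 m³/s².
Kepler's third law: T = 2π √(a³ / GM).
Substituting a = 6.636e+08 m and GM = 1.78396e+16 m³/s²:
T = 2π √((6.636e+08)³ / 1.78396e+16) s
T ≈ 8.042e+05 s = 9.308 days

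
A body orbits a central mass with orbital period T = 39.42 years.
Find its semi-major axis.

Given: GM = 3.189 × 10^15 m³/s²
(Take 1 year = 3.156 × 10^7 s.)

Convert to SI: T = 39.42 years = 1.2441e+09 s.
Invert Kepler's third law: a = (GM · T² / (4π²))^(1/3).
Substituting T = 1.2441e+09 s and GM = 3.189e+15 m³/s²:
a = (3.189e+15 · (1.2441e+09)² / (4π²))^(1/3) m
a ≈ 5e+10 m = 50 Gm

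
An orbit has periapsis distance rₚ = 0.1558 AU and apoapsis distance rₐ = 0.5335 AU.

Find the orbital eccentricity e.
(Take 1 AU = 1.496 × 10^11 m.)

Convert to SI: rₚ = 0.1558 AU = 2.33077e+10 m; rₐ = 0.5335 AU = 7.98116e+10 m.
e = (rₐ − rₚ) / (rₐ + rₚ).
e = (7.98116e+10 − 2.33077e+10) / (7.98116e+10 + 2.33077e+10) = 5.65039e+10 / 1.03119e+11 ≈ 0.5479.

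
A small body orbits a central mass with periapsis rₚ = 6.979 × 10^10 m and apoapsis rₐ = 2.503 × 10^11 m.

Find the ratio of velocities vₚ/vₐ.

Conservation of angular momentum gives rₚvₚ = rₐvₐ, so vₚ/vₐ = rₐ/rₚ.
vₚ/vₐ = 2.503e+11 / 6.979e+10 ≈ 3.586.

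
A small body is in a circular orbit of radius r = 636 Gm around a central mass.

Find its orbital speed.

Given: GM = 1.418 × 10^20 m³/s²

Convert to SI: r = 636 Gm = 6.36e+11 m.
For a circular orbit, gravity supplies the centripetal force, so v = √(GM / r).
v = √(1.418e+20 / 6.36e+11) m/s ≈ 1.493e+04 m/s = 14.93 km/s.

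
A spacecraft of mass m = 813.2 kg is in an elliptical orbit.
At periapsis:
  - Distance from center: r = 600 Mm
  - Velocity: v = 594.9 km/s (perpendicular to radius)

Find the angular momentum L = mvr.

Convert to SI: r = 600 Mm = 6e+08 m; v = 594.9 km/s = 594900 m/s.
Since v is perpendicular to r, L = m · v · r.
L = 813.2 · 594900 · 6e+08 kg·m²/s ≈ 2.903e+17 kg·m²/s.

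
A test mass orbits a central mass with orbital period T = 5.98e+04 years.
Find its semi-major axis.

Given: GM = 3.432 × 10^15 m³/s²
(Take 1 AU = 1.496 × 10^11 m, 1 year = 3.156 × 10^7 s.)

Convert to SI: T = 5.98e+04 years = 1.88729e+12 s.
Invert Kepler's third law: a = (GM · T² / (4π²))^(1/3).
Substituting T = 1.88729e+12 s and GM = 3.432e+15 m³/s²:
a = (3.432e+15 · (1.88729e+12)² / (4π²))^(1/3) m
a ≈ 6.765e+12 m = 45.22 AU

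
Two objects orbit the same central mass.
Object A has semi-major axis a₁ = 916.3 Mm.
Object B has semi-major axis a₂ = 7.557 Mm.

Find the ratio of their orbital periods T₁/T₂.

Convert to SI: a₁ = 916.3 Mm = 9.163e+08 m; a₂ = 7.557 Mm = 7.557e+06 m.
From Kepler's third law, (T₁/T₂)² = (a₁/a₂)³, so T₁/T₂ = (a₁/a₂)^(3/2).
a₁/a₂ = 9.163e+08 / 7.557e+06 = 121.252.
T₁/T₂ = (121.252)^(3/2) ≈ 1335.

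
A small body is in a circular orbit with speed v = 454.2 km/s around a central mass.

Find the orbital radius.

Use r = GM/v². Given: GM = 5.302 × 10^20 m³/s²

Convert to SI: v = 454.2 km/s = 454200 m/s.
For a circular orbit, v² = GM / r, so r = GM / v².
r = 5.302e+20 / (454200)² m ≈ 2.57e+09 m = 2.57 Gm.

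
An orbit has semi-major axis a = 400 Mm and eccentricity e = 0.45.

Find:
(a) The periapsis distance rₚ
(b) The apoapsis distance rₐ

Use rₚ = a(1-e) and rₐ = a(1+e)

Convert to SI: a = 400 Mm = 4e+08 m.
(a) rₚ = a(1 − e) = 4e+08 · (1 − 0.45) = 4e+08 · 0.55 ≈ 2.2e+08 m = 220 Mm.
(b) rₐ = a(1 + e) = 4e+08 · (1 + 0.45) = 4e+08 · 1.45 ≈ 5.8e+08 m = 580 Mm.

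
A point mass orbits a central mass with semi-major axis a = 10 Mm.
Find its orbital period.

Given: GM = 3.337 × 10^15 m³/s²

Convert to SI: a = 10 Mm = 1e+07 m.
Kepler's third law: T = 2π √(a³ / GM).
Substituting a = 1e+07 m and GM = 3.337e+15 m³/s²:
T = 2π √((1e+07)³ / 3.337e+15) s
T ≈ 3440 s = 57.33 minutes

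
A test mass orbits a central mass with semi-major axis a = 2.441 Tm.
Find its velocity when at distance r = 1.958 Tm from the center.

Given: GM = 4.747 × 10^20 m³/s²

Convert to SI: a = 2.441 Tm = 2.441e+12 m; r = 1.958 Tm = 1.958e+12 m.
Vis-viva: v = √(GM · (2/r − 1/a)).
2/r − 1/a = 2/1.958e+12 − 1/2.441e+12 = 6.11782e-13 m⁻¹.
v = √(4.747e+20 · 6.11782e-13) m/s ≈ 1.704e+04 m/s = 17.04 km/s.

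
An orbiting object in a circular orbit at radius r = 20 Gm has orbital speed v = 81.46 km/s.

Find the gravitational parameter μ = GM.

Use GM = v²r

Convert to SI: r = 20 Gm = 2e+10 m; v = 81.46 km/s = 81460 m/s.
For a circular orbit v² = GM/r, so GM = v² · r.
GM = (81460)² · 2e+10 m³/s² ≈ 1.327e+20 m³/s² = 1.327 × 10^20 m³/s².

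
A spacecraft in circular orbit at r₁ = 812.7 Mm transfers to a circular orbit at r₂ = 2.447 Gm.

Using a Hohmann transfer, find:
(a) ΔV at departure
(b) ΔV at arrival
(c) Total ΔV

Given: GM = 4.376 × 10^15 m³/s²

Convert to SI: r₁ = 812.7 Mm = 8.127e+08 m; r₂ = 2.447 Gm = 2.447e+09 m.
Transfer semi-major axis: a_t = (r₁ + r₂)/2 = (8.127e+08 + 2.447e+09)/2 = 1.62985e+09 m.
Circular speeds: v₁ = √(GM/r₁) = 2320.46 m/s, v₂ = √(GM/r₂) = 1337.28 m/s.
Transfer speeds (vis-viva v² = GM(2/r − 1/a_t)): v₁ᵗ = 2843.26 m/s, v₂ᵗ = 944.307 m/s.
(a) ΔV₁ = |v₁ᵗ − v₁| ≈ 522.8 m/s = 522.8 m/s.
(b) ΔV₂ = |v₂ − v₂ᵗ| ≈ 393 m/s = 393 m/s.
(c) ΔV_total = ΔV₁ + ΔV₂ ≈ 915.8 m/s = 915.8 m/s.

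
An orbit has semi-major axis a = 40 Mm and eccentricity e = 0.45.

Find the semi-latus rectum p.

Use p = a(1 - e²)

Convert to SI: a = 40 Mm = 4e+07 m.
p = a (1 − e²).
p = 4e+07 · (1 − (0.45)²) = 4e+07 · 0.7975 ≈ 3.19e+07 m = 31.9 Mm.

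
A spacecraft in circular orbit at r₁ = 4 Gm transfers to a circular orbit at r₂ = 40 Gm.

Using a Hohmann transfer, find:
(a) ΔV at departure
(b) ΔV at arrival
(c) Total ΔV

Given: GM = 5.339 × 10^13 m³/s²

Convert to SI: r₁ = 4 Gm = 4e+09 m; r₂ = 40 Gm = 4e+10 m.
Transfer semi-major axis: a_t = (r₁ + r₂)/2 = (4e+09 + 4e+10)/2 = 2.2e+10 m.
Circular speeds: v₁ = √(GM/r₁) = 115.531 m/s, v₂ = √(GM/r₂) = 36.5342 m/s.
Transfer speeds (vis-viva v² = GM(2/r − 1/a_t)): v₁ᵗ = 155.782 m/s, v₂ᵗ = 15.5782 m/s.
(a) ΔV₁ = |v₁ᵗ − v₁| ≈ 40.25 m/s = 40.25 m/s.
(b) ΔV₂ = |v₂ − v₂ᵗ| ≈ 20.96 m/s = 20.96 m/s.
(c) ΔV_total = ΔV₁ + ΔV₂ ≈ 61.21 m/s = 61.21 m/s.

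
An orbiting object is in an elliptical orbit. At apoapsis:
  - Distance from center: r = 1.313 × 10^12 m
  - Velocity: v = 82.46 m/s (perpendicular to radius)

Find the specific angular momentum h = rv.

With v perpendicular to r, h = r · v.
h = 1.313e+12 · 82.46 m²/s ≈ 1.083e+14 m²/s.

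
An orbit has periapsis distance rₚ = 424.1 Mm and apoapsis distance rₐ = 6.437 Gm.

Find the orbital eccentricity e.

Convert to SI: rₚ = 424.1 Mm = 4.241e+08 m; rₐ = 6.437 Gm = 6.437e+09 m.
e = (rₐ − rₚ) / (rₐ + rₚ).
e = (6.437e+09 − 4.241e+08) / (6.437e+09 + 4.241e+08) = 6.0129e+09 / 6.8611e+09 ≈ 0.8764.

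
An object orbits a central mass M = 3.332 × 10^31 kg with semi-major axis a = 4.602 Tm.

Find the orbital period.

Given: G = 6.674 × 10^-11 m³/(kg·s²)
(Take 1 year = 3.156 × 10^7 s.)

Convert to SI: a = 4.602 Tm = 4.602e+12 m.
GM = G · M = 6.674e-11 · 3.332e+31 = 2.22378e+21 m³/s².
Kepler's third law: T = 2π √(a³ / GM).
Substituting a = 4.602e+12 m and GM = 2.22378e+21 m³/s²:
T = 2π √((4.602e+12)³ / 2.22378e+21) s
T ≈ 1.315e+09 s = 41.68 years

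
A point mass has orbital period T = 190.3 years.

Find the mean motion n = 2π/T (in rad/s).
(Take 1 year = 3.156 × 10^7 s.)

Convert to SI: T = 190.3 years = 6.00587e+09 s.
n = 2π / T.
n = 2π / 6.00587e+09 s ≈ 1.046e-09 rad/s.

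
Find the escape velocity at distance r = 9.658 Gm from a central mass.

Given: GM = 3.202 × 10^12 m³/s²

Convert to SI: r = 9.658 Gm = 9.658e+09 m.
Escape velocity comes from setting total energy to zero: ½v² − GM/r = 0 ⇒ v_esc = √(2GM / r).
v_esc = √(2 · 3.202e+12 / 9.658e+09) m/s ≈ 25.75 m/s = 25.75 m/s.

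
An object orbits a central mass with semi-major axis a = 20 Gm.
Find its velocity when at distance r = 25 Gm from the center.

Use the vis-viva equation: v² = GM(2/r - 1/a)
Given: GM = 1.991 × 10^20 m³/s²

Convert to SI: a = 20 Gm = 2e+10 m; r = 25 Gm = 2.5e+10 m.
Vis-viva: v = √(GM · (2/r − 1/a)).
2/r − 1/a = 2/2.5e+10 − 1/2e+10 = 3e-11 m⁻¹.
v = √(1.991e+20 · 3e-11) m/s ≈ 7.729e+04 m/s = 77.29 km/s.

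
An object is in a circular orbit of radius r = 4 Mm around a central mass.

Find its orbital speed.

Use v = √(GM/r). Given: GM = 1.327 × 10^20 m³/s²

Convert to SI: r = 4 Mm = 4e+06 m.
For a circular orbit, gravity supplies the centripetal force, so v = √(GM / r).
v = √(1.327e+20 / 4e+06) m/s ≈ 5.76e+06 m/s = 5760 km/s.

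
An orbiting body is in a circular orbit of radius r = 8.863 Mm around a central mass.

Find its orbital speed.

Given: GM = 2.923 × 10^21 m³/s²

Convert to SI: r = 8.863 Mm = 8.863e+06 m.
For a circular orbit, gravity supplies the centripetal force, so v = √(GM / r).
v = √(2.923e+21 / 8.863e+06) m/s ≈ 1.816e+07 m/s = 1.816e+04 km/s.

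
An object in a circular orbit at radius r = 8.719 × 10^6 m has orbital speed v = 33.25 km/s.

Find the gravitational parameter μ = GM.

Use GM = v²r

Convert to SI: v = 33.25 km/s = 33250 m/s.
For a circular orbit v² = GM/r, so GM = v² · r.
GM = (33250)² · 8.719e+06 m³/s² ≈ 9.639e+15 m³/s² = 9.639 × 10^15 m³/s².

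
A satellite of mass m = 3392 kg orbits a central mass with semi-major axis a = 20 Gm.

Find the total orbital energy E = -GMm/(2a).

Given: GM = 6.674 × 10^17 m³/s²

Convert to SI: a = 20 Gm = 2e+10 m.
E = −GMm / (2a).
E = −6.674e+17 · 3392 / (2 · 2e+10) J ≈ -5.66e+10 J = -56.6 GJ.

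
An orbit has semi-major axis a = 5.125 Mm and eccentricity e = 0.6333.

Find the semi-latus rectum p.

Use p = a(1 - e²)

Convert to SI: a = 5.125 Mm = 5.125e+06 m.
p = a (1 − e²).
p = 5.125e+06 · (1 − (0.6333)²) = 5.125e+06 · 0.598931 ≈ 3.07e+06 m = 3.07 Mm.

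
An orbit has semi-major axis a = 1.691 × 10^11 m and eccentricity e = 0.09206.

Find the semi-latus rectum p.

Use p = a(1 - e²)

p = a (1 − e²).
p = 1.691e+11 · (1 − (0.09206)²) = 1.691e+11 · 0.991525 ≈ 1.677e+11 m = 1.677 × 10^11 m.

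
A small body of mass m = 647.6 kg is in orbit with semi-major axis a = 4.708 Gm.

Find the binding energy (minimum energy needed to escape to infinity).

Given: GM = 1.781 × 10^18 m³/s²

Convert to SI: a = 4.708 Gm = 4.708e+09 m.
Total orbital energy is E = −GMm/(2a); binding energy is E_bind = −E = GMm/(2a).
E_bind = 1.781e+18 · 647.6 / (2 · 4.708e+09) J ≈ 1.225e+11 J = 122.5 GJ.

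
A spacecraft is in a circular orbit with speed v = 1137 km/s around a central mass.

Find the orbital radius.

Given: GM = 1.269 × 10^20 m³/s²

Convert to SI: v = 1137 km/s = 1.137e+06 m/s.
For a circular orbit, v² = GM / r, so r = GM / v².
r = 1.269e+20 / (1.137e+06)² m ≈ 9.816e+07 m = 98.16 Mm.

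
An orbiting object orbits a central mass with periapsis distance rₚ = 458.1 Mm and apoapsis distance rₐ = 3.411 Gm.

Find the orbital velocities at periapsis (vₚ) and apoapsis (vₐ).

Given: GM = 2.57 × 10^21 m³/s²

Convert to SI: rₚ = 458.1 Mm = 4.581e+08 m; rₐ = 3.411 Gm = 3.411e+09 m.
Use the vis-viva equation v² = GM(2/r − 1/a) with a = (rₚ + rₐ)/2 = (4.581e+08 + 3.411e+09)/2 = 1.93455e+09 m.
vₚ = √(GM · (2/rₚ − 1/a)) = √(2.57e+21 · (2/4.581e+08 − 1/1.93455e+09)) m/s ≈ 3.145e+06 m/s = 3145 km/s.
vₐ = √(GM · (2/rₐ − 1/a)) = √(2.57e+21 · (2/3.411e+09 − 1/1.93455e+09)) m/s ≈ 4.224e+05 m/s = 422.4 km/s.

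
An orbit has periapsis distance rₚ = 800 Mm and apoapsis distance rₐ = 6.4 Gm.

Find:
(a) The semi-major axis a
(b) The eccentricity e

Convert to SI: rₚ = 800 Mm = 8e+08 m; rₐ = 6.4 Gm = 6.4e+09 m.
(a) a = (rₚ + rₐ) / 2 = (8e+08 + 6.4e+09) / 2 ≈ 3.6e+09 m = 3.6 Gm.
(b) e = (rₐ − rₚ) / (rₐ + rₚ) = (6.4e+09 − 8e+08) / (6.4e+09 + 8e+08) ≈ 0.7778.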